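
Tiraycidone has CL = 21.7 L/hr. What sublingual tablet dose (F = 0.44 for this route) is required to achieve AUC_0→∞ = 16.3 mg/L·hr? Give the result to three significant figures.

Dose = CL × AUC_0→∞ / F
     = 21.7 × 16.3 / 0.44 = 803.886 mg

Dose = 804 mg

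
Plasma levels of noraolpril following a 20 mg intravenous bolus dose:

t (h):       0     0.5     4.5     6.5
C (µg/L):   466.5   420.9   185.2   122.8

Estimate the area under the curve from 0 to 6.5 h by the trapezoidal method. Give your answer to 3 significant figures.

Trapezoidal AUC_0→6.5:
  [0→0.5]: (466.5+420.9)/2 × 0.5 = 221.85
  [0.5→4.5]: (420.9+185.2)/2 × 4 = 1212.2
  [4.5→6.5]: (185.2+122.8)/2 × 2 = 308.0
  Sum = 1742.05 µg/L·h

AUC = 1740 µg/L·h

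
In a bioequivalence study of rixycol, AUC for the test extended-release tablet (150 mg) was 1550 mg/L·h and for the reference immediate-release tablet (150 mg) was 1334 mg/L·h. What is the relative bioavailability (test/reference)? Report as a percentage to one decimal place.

F_rel = 116.2%

F_rel = (AUC_test/D_test) / (AUC_ref/D_ref)
      = (1550/150) / (1334/150)
      = 10.3333 / 8.89333 = 1.1619 = 116.19%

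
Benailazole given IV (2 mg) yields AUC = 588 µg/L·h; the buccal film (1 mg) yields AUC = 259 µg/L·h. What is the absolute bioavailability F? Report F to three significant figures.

F = 0.881

F = (AUC_ev / D_ev) / (AUC_iv / D_iv)
  = (259/1) / (588/2)
  = 259 / 294 = 0.8810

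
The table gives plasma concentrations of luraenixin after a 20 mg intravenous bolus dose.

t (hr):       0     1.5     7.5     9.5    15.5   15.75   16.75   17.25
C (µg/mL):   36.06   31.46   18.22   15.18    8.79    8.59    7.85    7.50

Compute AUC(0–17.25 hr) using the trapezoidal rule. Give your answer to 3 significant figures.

Trapezoidal AUC_0→17.25:
  [0→1.5]: (36.06+31.46)/2 × 1.5 = 50.64
  [1.5→7.5]: (31.46+18.22)/2 × 6 = 149.04
  [7.5→9.5]: (18.22+15.18)/2 × 2 = 33.4
  [9.5→15.5]: (15.18+8.79)/2 × 6 = 71.91
  [15.5→15.75]: (8.79+8.59)/2 × 0.25 = 2.1725
  [15.75→16.75]: (8.59+7.85)/2 × 1 = 8.22
  [16.75→17.25]: (7.85+7.50)/2 × 0.5 = 3.8375
  Sum = 319.22 µg/mL·hr

AUC = 319 µg/mL·hr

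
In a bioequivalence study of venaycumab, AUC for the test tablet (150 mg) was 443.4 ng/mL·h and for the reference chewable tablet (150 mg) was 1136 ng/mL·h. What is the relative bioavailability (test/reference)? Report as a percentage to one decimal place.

F_rel = (AUC_test/D_test) / (AUC_ref/D_ref)
      = (443.4/150) / (1136/150)
      = 2.956 / 7.57333 = 0.3903 = 39.03%

F_rel = 39.0%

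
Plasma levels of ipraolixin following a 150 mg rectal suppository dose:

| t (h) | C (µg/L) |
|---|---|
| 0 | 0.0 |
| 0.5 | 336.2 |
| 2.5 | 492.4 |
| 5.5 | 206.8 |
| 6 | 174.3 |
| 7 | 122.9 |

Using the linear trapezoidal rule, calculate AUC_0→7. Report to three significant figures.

AUC = 2210 µg/L·h

Trapezoidal AUC_0→7:
  [0→0.5]: (0.0+336.2)/2 × 0.5 = 84.05
  [0.5→2.5]: (336.2+492.4)/2 × 2 = 828.6
  [2.5→5.5]: (492.4+206.8)/2 × 3 = 1048.8
  [5.5→6]: (206.8+174.3)/2 × 0.5 = 95.275
  [6→7]: (174.3+122.9)/2 × 1 = 148.6
  Sum = 2205.325 µg/L·h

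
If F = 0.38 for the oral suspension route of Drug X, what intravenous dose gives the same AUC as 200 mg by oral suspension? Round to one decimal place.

D_iv = 76.0 mg

Systemic exposure from an extravascular dose = F × D_ev, so the equivalent IV dose is F × D_ev.
D_iv = F × D_ev = 0.38 × 200 = 76 mg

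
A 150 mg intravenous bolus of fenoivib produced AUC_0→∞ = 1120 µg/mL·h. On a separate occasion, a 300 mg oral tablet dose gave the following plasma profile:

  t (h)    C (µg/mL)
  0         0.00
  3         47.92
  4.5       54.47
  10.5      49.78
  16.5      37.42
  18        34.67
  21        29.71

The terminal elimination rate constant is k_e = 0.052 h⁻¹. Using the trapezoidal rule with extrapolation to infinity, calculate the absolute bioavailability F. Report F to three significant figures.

F = 0.645

Trapezoidal AUC_0→21 (oral tablet):
  [0→3]: (0.00+47.92)/2 × 3 = 71.88
  [3→4.5]: (47.92+54.47)/2 × 1.5 = 76.7925
  [4.5→10.5]: (54.47+49.78)/2 × 6 = 312.75
  [10.5→16.5]: (49.78+37.42)/2 × 6 = 261.6
  [16.5→18]: (37.42+34.67)/2 × 1.5 = 54.0675
  [18→21]: (34.67+29.71)/2 × 3 = 96.57
  Sum = 873.66 µg/mL·h
Tail: C_last/k_e = 29.71/0.052 = 571.346
AUC_0→∞ (oral tablet) = 873.66 + 571.346 = 1445.006 µg/mL·h
F = (AUC_ev/D_ev)/(AUC_iv/D_iv) = (1445.006/300)/(1120/150) = 4.81669/7.46667 = 0.6451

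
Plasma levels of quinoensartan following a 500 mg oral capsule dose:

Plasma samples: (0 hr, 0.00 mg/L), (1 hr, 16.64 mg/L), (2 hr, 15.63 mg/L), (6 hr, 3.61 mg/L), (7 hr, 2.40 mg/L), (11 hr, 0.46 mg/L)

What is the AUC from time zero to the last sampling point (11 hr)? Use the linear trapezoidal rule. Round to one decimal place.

Trapezoidal AUC_0→11:
  [0→1]: (0.00+16.64)/2 × 1 = 8.32
  [1→2]: (16.64+15.63)/2 × 1 = 16.135
  [2→6]: (15.63+3.61)/2 × 4 = 38.48
  [6→7]: (3.61+2.40)/2 × 1 = 3.005
  [7→11]: (2.40+0.46)/2 × 4 = 5.72
  Sum = 71.66 mg/L·hr

AUC = 71.7 mg/L·hr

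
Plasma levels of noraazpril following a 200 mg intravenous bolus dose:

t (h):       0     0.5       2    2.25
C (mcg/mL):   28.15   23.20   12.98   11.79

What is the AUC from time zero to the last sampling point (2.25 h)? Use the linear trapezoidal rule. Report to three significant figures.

Trapezoidal AUC_0→2.25:
  [0→0.5]: (28.15+23.20)/2 × 0.5 = 12.8375
  [0.5→2]: (23.20+12.98)/2 × 1.5 = 27.135
  [2→2.25]: (12.98+11.79)/2 × 0.25 = 3.09625
  Sum = 43.06875 mcg/mL·h

AUC = 43.1 mcg/mL·h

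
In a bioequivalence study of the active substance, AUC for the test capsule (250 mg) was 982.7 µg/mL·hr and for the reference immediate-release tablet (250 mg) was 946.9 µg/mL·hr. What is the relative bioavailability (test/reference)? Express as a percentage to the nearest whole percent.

F_rel = (AUC_test/D_test) / (AUC_ref/D_ref)
      = (982.7/250) / (946.9/250)
      = 3.9308 / 3.7876 = 1.0378 = 103.78%

F_rel = 104%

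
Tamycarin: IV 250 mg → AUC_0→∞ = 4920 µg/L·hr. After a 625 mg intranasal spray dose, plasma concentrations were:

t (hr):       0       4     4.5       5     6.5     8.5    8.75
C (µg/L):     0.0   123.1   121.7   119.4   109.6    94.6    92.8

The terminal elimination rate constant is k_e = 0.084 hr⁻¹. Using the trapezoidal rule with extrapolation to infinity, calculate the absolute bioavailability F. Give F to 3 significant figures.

F = 0.152

Trapezoidal AUC_0→8.75 (intranasal spray):
  [0→4]: (0.0+123.1)/2 × 4 = 246.2
  [4→4.5]: (123.1+121.7)/2 × 0.5 = 61.2
  [4.5→5]: (121.7+119.4)/2 × 0.5 = 60.275
  [5→6.5]: (119.4+109.6)/2 × 1.5 = 171.75
  [6.5→8.5]: (109.6+94.6)/2 × 2 = 204.2
  [8.5→8.75]: (94.6+92.8)/2 × 0.25 = 23.425
  Sum = 767.05 µg/L·hr
Tail: C_last/k_e = 92.8/0.084 = 1104.762
AUC_0→∞ (intranasal spray) = 767.05 + 1104.762 = 1871.812 µg/L·hr
F = (AUC_ev/D_ev)/(AUC_iv/D_iv) = (1871.812/625)/(4920/250) = 2.9948992/19.68 = 0.1522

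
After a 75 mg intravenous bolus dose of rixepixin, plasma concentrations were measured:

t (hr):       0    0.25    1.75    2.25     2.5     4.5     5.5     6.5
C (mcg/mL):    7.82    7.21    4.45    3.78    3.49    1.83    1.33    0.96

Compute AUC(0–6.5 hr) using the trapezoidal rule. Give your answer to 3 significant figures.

Trapezoidal AUC_0→6.5:
  [0→0.25]: (7.82+7.21)/2 × 0.25 = 1.87875
  [0.25→1.75]: (7.21+4.45)/2 × 1.5 = 8.745
  [1.75→2.25]: (4.45+3.78)/2 × 0.5 = 2.0575
  [2.25→2.5]: (3.78+3.49)/2 × 0.25 = 0.90875
  [2.5→4.5]: (3.49+1.83)/2 × 2 = 5.32
  [4.5→5.5]: (1.83+1.33)/2 × 1 = 1.58
  [5.5→6.5]: (1.33+0.96)/2 × 1 = 1.145
  Sum = 21.635 mcg/mL·hr

AUC = 21.6 mcg/mL·hr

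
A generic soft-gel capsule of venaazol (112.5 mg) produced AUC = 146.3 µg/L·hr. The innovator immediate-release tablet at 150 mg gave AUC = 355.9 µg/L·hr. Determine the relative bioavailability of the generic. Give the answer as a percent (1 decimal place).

F_rel = 54.8%

F_rel = (AUC_test/D_test) / (AUC_ref/D_ref)
      = (146.3/112.5) / (355.9/150)
      = 1.30044 / 2.37267 = 0.5481 = 54.81%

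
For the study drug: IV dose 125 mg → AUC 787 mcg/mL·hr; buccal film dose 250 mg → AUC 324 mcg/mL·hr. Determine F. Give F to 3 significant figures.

F = (AUC_ev / D_ev) / (AUC_iv / D_iv)
  = (324/250) / (787/125)
  = 1.296 / 6.296 = 0.2058

F = 0.206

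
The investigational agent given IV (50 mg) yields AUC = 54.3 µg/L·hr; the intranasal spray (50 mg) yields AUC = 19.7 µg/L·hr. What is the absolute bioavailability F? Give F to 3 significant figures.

F = (AUC_ev / D_ev) / (AUC_iv / D_iv)
  = (19.7/50) / (54.3/50)
  = 0.394 / 1.086 = 0.3628

F = 0.363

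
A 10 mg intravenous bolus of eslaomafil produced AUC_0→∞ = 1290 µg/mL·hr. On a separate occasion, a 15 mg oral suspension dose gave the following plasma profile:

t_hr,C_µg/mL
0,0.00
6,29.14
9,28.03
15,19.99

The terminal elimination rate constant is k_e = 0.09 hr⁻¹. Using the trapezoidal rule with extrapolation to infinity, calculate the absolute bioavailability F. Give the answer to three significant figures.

Trapezoidal AUC_0→15 (oral suspension):
  [0→6]: (0.00+29.14)/2 × 6 = 87.42
  [6→9]: (29.14+28.03)/2 × 3 = 85.755
  [9→15]: (28.03+19.99)/2 × 6 = 144.06
  Sum = 317.235 µg/mL·hr
Tail: C_last/k_e = 19.99/0.09 = 222.111
AUC_0→∞ (oral suspension) = 317.235 + 222.111 = 539.346 µg/mL·hr
F = (AUC_ev/D_ev)/(AUC_iv/D_iv) = (539.346/15)/(1290/10) = 35.9564/129 = 0.2787

F = 0.279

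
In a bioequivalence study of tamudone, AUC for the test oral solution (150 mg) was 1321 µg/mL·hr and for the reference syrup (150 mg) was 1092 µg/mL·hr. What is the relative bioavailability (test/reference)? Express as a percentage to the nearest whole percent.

F_rel = (AUC_test/D_test) / (AUC_ref/D_ref)
      = (1321/150) / (1092/150)
      = 8.80667 / 7.28 = 1.2097 = 120.97%

F_rel = 121%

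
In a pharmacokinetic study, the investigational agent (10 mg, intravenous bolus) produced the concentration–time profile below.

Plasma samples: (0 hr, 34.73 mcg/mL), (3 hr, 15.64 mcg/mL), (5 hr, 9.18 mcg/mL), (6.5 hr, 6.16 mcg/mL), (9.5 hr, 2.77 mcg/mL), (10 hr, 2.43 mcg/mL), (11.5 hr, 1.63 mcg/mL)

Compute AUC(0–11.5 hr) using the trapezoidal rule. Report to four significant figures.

AUC = 129.6 mcg/mL·hr

Trapezoidal AUC_0→11.5:
  [0→3]: (34.73+15.64)/2 × 3 = 75.555
  [3→5]: (15.64+9.18)/2 × 2 = 24.82
  [5→6.5]: (9.18+6.16)/2 × 1.5 = 11.505
  [6.5→9.5]: (6.16+2.77)/2 × 3 = 13.395
  [9.5→10]: (2.77+2.43)/2 × 0.5 = 1.3
  [10→11.5]: (2.43+1.63)/2 × 1.5 = 3.045
  Sum = 129.62 mcg/mL·hr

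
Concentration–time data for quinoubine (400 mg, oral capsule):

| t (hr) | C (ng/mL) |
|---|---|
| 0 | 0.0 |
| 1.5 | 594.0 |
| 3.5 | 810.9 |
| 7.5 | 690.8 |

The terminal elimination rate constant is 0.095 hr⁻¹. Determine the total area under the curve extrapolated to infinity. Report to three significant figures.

Trapezoidal AUC_0→7.5:
  [0→1.5]: (0.0+594.0)/2 × 1.5 = 445.5
  [1.5→3.5]: (594.0+810.9)/2 × 2 = 1404.9
  [3.5→7.5]: (810.9+690.8)/2 × 4 = 3003.4
  Sum = 4853.8 ng/mL·hr
Extrapolated tail: C_last / k_e = 690.8 / 0.095 = 7271.579
AUC_0→∞ = 4853.8 + 7271.579 = 12125.379 ng/mL·hr

AUC = 12100 ng/mL·hr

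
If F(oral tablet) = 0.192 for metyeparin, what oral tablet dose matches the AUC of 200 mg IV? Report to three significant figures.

D_oral = 1040 mg

For equal systemic exposure: F × D_ev = D_iv
D_ev = D_iv / F = 200 / 0.192 = 1041.67 mg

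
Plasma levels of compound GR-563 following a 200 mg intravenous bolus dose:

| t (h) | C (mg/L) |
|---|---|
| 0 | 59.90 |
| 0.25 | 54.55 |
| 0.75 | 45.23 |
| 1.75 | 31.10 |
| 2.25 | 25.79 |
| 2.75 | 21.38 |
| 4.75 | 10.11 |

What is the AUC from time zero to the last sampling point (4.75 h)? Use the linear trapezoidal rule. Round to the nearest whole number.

Trapezoidal AUC_0→4.75:
  [0→0.25]: (59.90+54.55)/2 × 0.25 = 14.30625
  [0.25→0.75]: (54.55+45.23)/2 × 0.5 = 24.945
  [0.75→1.75]: (45.23+31.10)/2 × 1 = 38.165
  [1.75→2.25]: (31.10+25.79)/2 × 0.5 = 14.2225
  [2.25→2.75]: (25.79+21.38)/2 × 0.5 = 11.7925
  [2.75→4.75]: (21.38+10.11)/2 × 2 = 31.49
  Sum = 134.92125 mg/L·h

AUC = 135 mg/L·h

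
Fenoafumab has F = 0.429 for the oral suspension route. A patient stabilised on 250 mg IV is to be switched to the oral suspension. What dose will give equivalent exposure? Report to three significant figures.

For equal systemic exposure: F × D_ev = D_iv
D_ev = D_iv / F = 250 / 0.429 = 582.751 mg

D_oral = 583 mg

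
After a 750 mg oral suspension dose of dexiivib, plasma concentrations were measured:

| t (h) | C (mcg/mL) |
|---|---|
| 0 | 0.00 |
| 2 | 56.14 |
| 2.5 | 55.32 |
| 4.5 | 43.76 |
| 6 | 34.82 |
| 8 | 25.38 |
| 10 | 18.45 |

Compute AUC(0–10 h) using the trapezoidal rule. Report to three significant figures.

AUC = 346 mcg/mL·h

Trapezoidal AUC_0→10:
  [0→2]: (0.00+56.14)/2 × 2 = 56.14
  [2→2.5]: (56.14+55.32)/2 × 0.5 = 27.865
  [2.5→4.5]: (55.32+43.76)/2 × 2 = 99.08
  [4.5→6]: (43.76+34.82)/2 × 1.5 = 58.935
  [6→8]: (34.82+25.38)/2 × 2 = 60.2
  [8→10]: (25.38+18.45)/2 × 2 = 43.83
  Sum = 346.05 mcg/mL·h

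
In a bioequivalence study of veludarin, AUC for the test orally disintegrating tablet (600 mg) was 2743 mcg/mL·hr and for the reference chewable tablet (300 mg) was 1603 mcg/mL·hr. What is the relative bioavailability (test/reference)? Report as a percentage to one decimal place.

F_rel = (AUC_test/D_test) / (AUC_ref/D_ref)
      = (2743/600) / (1603/300)
      = 4.57167 / 5.34333 = 0.8556 = 85.56%

F_rel = 85.6%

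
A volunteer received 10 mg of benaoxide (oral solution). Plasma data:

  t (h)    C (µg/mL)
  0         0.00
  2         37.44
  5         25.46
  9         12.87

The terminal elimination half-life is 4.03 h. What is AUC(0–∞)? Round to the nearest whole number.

Trapezoidal AUC_0→9:
  [0→2]: (0.00+37.44)/2 × 2 = 37.44
  [2→5]: (37.44+25.46)/2 × 3 = 94.35
  [5→9]: (25.46+12.87)/2 × 4 = 76.66
  Sum = 208.45 µg/mL·h
k_e = ln2 / t½ = 0.693147 / 4.03 = 0.1720 h^-1
Extrapolated tail: C_last / k_e = 12.87 / 0.172 = 74.826
AUC_0→∞ = 208.45 + 74.826 = 283.276 µg/mL·h

AUC = 283 µg/mL·h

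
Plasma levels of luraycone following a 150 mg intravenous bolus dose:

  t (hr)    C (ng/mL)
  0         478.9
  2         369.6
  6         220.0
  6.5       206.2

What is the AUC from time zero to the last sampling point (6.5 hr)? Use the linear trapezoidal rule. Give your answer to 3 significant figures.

AUC = 2130 ng/mL·hr

Trapezoidal AUC_0→6.5:
  [0→2]: (478.9+369.6)/2 × 2 = 848.5
  [2→6]: (369.6+220.0)/2 × 4 = 1179.2
  [6→6.5]: (220.0+206.2)/2 × 0.5 = 106.55
  Sum = 2134.25 ng/mL·hr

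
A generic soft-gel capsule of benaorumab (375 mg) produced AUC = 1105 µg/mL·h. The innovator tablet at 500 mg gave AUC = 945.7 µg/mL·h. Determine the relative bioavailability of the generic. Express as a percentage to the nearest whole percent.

F_rel = 156%

F_rel = (AUC_test/D_test) / (AUC_ref/D_ref)
      = (1105/375) / (945.7/500)
      = 2.94667 / 1.8914 = 1.5579 = 155.79%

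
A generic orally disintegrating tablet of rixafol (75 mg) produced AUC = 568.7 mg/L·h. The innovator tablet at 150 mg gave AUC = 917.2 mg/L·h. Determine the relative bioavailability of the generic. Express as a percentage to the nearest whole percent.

F_rel = 124%

F_rel = (AUC_test/D_test) / (AUC_ref/D_ref)
      = (568.7/75) / (917.2/150)
      = 7.58267 / 6.11467 = 1.2401 = 124.01%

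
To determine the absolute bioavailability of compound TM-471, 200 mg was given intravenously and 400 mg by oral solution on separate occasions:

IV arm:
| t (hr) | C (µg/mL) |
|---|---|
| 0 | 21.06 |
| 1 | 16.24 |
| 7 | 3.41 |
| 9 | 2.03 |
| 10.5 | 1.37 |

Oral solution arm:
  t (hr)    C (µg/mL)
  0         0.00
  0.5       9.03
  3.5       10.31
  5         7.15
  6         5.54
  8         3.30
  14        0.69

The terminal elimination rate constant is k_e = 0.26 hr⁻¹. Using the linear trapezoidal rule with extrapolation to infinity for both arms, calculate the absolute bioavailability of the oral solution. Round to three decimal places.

F = 0.408

Trapezoidal AUC_0→10.5 (IV):
  [0→1]: (21.06+16.24)/2 × 1 = 18.65
  [1→7]: (16.24+3.41)/2 × 6 = 58.95
  [7→9]: (3.41+2.03)/2 × 2 = 5.44
  [9→10.5]: (2.03+1.37)/2 × 1.5 = 2.55
  Sum = 85.59 µg/mL·hr
IV tail: 1.37/0.26 = 5.269; AUC_iv,0→∞ = 85.59 + 5.269 = 90.859 µg/mL·hr
Trapezoidal AUC_0→14 (oral solution):
  [0→0.5]: (0.00+9.03)/2 × 0.5 = 2.2575
  [0.5→3.5]: (9.03+10.31)/2 × 3 = 29.01
  [3.5→5]: (10.31+7.15)/2 × 1.5 = 13.095
  [5→6]: (7.15+5.54)/2 × 1 = 6.345
  [6→8]: (5.54+3.30)/2 × 2 = 8.84
  [8→14]: (3.30+0.69)/2 × 6 = 11.97
  Sum = 71.5175 µg/mL·hr
oral solution tail: 0.69/0.26 = 2.654; AUC_ev,0→∞ = 71.5175 + 2.654 = 74.1715 µg/mL·hr
F = (AUC_ev/D_ev)/(AUC_iv/D_iv) = (74.1715/400)/(90.859/200) = 0.18542875/0.454295 = 0.4082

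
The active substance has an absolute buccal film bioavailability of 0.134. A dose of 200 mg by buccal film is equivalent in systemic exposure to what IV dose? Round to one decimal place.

D_iv = 26.8 mg

Systemic exposure from an extravascular dose = F × D_ev, so the equivalent IV dose is F × D_ev.
D_iv = F × D_ev = 0.134 × 200 = 26.8 mg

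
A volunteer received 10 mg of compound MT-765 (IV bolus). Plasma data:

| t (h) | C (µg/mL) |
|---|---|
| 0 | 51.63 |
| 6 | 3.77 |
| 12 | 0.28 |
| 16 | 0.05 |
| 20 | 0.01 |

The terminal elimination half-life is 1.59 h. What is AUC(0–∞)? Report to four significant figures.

AUC = 179.2 µg/mL·h

Trapezoidal AUC_0→20:
  [0→6]: (51.63+3.77)/2 × 6 = 166.2
  [6→12]: (3.77+0.28)/2 × 6 = 12.15
  [12→16]: (0.28+0.05)/2 × 4 = 0.66
  [16→20]: (0.05+0.01)/2 × 4 = 0.12
  Sum = 179.13 µg/mL·h
k_e = ln2 / t½ = 0.693147 / 1.59 = 0.4359 h^-1
Extrapolated tail: C_last / k_e = 0.01 / 0.4359 = 0.023
AUC_0→∞ = 179.13 + 0.023 = 179.153 µg/mL·h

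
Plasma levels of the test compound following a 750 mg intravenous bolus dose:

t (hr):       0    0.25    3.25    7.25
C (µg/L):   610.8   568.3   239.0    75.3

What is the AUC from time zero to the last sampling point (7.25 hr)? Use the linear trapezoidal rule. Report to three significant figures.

AUC = 1990 µg/L·hr

Trapezoidal AUC_0→7.25:
  [0→0.25]: (610.8+568.3)/2 × 0.25 = 147.3875
  [0.25→3.25]: (568.3+239.0)/2 × 3 = 1210.95
  [3.25→7.25]: (239.0+75.3)/2 × 4 = 628.6
  Sum = 1986.9375 µg/L·hr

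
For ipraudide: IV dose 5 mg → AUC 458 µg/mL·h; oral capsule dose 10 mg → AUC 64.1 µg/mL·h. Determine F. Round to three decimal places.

F = (AUC_ev / D_ev) / (AUC_iv / D_iv)
  = (64.1/10) / (458/5)
  = 6.41 / 91.6 = 0.0700

F = 0.070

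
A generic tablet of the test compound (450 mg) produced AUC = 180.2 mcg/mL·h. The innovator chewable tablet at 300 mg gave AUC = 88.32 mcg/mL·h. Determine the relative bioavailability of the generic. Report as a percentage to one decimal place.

F_rel = 136.0%

F_rel = (AUC_test/D_test) / (AUC_ref/D_ref)
      = (180.2/450) / (88.32/300)
      = 0.400444 / 0.2944 = 1.3602 = 136.02%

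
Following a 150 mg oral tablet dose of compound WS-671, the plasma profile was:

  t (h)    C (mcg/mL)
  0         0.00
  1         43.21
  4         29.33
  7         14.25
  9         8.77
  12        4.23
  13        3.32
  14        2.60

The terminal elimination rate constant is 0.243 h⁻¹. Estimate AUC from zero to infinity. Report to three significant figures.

Trapezoidal AUC_0→14:
  [0→1]: (0.00+43.21)/2 × 1 = 21.605
  [1→4]: (43.21+29.33)/2 × 3 = 108.81
  [4→7]: (29.33+14.25)/2 × 3 = 65.37
  [7→9]: (14.25+8.77)/2 × 2 = 23.02
  [9→12]: (8.77+4.23)/2 × 3 = 19.5
  [12→13]: (4.23+3.32)/2 × 1 = 3.775
  [13→14]: (3.32+2.60)/2 × 1 = 2.96
  Sum = 245.04 mcg/mL·h
Extrapolated tail: C_last / k_e = 2.60 / 0.243 = 10.700
AUC_0→∞ = 245.04 + 10.700 = 255.74 mcg/mL·h

AUC = 256 mcg/mL·h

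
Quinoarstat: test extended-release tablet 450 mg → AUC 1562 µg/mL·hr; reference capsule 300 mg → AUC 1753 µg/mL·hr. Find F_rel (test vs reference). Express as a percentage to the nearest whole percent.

F_rel = 59%

F_rel = (AUC_test/D_test) / (AUC_ref/D_ref)
      = (1562/450) / (1753/300)
      = 3.47111 / 5.84333 = 0.5940 = 59.40%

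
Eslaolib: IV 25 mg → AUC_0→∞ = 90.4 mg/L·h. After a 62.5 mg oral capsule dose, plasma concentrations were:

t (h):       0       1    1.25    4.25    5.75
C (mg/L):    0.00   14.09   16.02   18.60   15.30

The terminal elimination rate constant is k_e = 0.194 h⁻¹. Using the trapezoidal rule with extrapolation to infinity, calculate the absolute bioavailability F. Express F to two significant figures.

Trapezoidal AUC_0→5.75 (oral capsule):
  [0→1]: (0.00+14.09)/2 × 1 = 7.045
  [1→1.25]: (14.09+16.02)/2 × 0.25 = 3.76375
  [1.25→4.25]: (16.02+18.60)/2 × 3 = 51.93
  [4.25→5.75]: (18.60+15.30)/2 × 1.5 = 25.425
  Sum = 88.16375 mg/L·h
Tail: C_last/k_e = 15.30/0.194 = 78.866
AUC_0→∞ (oral capsule) = 88.16375 + 78.866 = 167.02975 mg/L·h
F = (AUC_ev/D_ev)/(AUC_iv/D_iv) = (167.02975/62.5)/(90.4/25) = 2.672476/3.616 = 0.7391

F = 0.74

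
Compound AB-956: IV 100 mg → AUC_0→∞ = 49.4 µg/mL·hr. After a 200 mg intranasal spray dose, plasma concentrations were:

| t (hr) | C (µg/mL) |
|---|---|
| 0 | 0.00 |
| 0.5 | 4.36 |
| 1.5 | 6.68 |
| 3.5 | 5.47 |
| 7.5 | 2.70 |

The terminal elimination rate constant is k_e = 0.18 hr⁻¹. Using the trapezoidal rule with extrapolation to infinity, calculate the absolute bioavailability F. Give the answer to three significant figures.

Trapezoidal AUC_0→7.5 (intranasal spray):
  [0→0.5]: (0.00+4.36)/2 × 0.5 = 1.09
  [0.5→1.5]: (4.36+6.68)/2 × 1 = 5.52
  [1.5→3.5]: (6.68+5.47)/2 × 2 = 12.15
  [3.5→7.5]: (5.47+2.70)/2 × 4 = 16.34
  Sum = 35.1 µg/mL·hr
Tail: C_last/k_e = 2.70/0.18 = 15.000
AUC_0→∞ (intranasal spray) = 35.1 + 15.000 = 50.1 µg/mL·hr
F = (AUC_ev/D_ev)/(AUC_iv/D_iv) = (50.1/200)/(49.4/100) = 0.2505/0.494 = 0.5071

F = 0.507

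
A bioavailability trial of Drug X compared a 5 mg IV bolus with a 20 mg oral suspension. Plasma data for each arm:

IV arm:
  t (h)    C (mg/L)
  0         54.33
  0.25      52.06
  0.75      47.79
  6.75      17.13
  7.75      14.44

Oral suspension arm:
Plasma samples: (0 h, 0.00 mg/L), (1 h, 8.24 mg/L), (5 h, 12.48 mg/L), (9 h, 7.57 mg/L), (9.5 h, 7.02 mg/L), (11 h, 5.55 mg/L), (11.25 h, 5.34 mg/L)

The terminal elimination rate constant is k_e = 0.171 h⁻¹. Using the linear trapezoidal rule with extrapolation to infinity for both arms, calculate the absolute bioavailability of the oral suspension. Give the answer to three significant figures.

F = 0.0985

Trapezoidal AUC_0→7.75 (IV):
  [0→0.25]: (54.33+52.06)/2 × 0.25 = 13.29875
  [0.25→0.75]: (52.06+47.79)/2 × 0.5 = 24.9625
  [0.75→6.75]: (47.79+17.13)/2 × 6 = 194.76
  [6.75→7.75]: (17.13+14.44)/2 × 1 = 15.785
  Sum = 248.80625 mg/L·h
IV tail: 14.44/0.171 = 84.444; AUC_iv,0→∞ = 248.80625 + 84.444 = 333.25025 mg/L·h
Trapezoidal AUC_0→11.25 (oral suspension):
  [0→1]: (0.00+8.24)/2 × 1 = 4.12
  [1→5]: (8.24+12.48)/2 × 4 = 41.44
  [5→9]: (12.48+7.57)/2 × 4 = 40.1
  [9→9.5]: (7.57+7.02)/2 × 0.5 = 3.6475
  [9.5→11]: (7.02+5.55)/2 × 1.5 = 9.4275
  [11→11.25]: (5.55+5.34)/2 × 0.25 = 1.36125
  Sum = 100.09625 mg/L·h
oral suspension tail: 5.34/0.171 = 31.228; AUC_ev,0→∞ = 100.09625 + 31.228 = 131.32425 mg/L·h
F = (AUC_ev/D_ev)/(AUC_iv/D_iv) = (131.32425/20)/(333.25025/5) = 6.5662125/66.65005 = 0.0985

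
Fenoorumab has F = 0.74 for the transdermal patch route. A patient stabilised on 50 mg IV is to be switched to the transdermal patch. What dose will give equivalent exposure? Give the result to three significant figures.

D_transdermal = 67.6 mg

For equal systemic exposure: F × D_ev = D_iv
D_ev = D_iv / F = 50 / 0.74 = 67.5676 mg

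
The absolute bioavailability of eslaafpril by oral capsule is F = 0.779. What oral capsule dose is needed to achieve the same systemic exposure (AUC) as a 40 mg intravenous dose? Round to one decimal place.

D_oral = 51.3 mg

For equal systemic exposure: F × D_ev = D_iv
D_ev = D_iv / F = 40 / 0.779 = 51.3479 mg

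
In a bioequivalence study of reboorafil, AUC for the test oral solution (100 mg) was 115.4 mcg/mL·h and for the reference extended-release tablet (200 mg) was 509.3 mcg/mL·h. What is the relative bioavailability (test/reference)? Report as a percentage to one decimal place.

F_rel = 45.3%

F_rel = (AUC_test/D_test) / (AUC_ref/D_ref)
      = (115.4/100) / (509.3/200)
      = 1.154 / 2.5465 = 0.4532 = 45.32%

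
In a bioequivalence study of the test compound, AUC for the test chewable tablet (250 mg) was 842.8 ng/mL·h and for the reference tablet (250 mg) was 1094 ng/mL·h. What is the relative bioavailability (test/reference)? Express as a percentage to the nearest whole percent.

F_rel = (AUC_test/D_test) / (AUC_ref/D_ref)
      = (842.8/250) / (1094/250)
      = 3.3712 / 4.376 = 0.7704 = 77.04%

F_rel = 77%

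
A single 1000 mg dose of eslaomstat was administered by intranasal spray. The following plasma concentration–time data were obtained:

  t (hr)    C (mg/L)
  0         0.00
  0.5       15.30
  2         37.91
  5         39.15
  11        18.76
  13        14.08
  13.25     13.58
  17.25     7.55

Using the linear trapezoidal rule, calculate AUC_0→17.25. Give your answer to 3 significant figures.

Trapezoidal AUC_0→17.25:
  [0→0.5]: (0.00+15.30)/2 × 0.5 = 3.825
  [0.5→2]: (15.30+37.91)/2 × 1.5 = 39.9075
  [2→5]: (37.91+39.15)/2 × 3 = 115.59
  [5→11]: (39.15+18.76)/2 × 6 = 173.73
  [11→13]: (18.76+14.08)/2 × 2 = 32.84
  [13→13.25]: (14.08+13.58)/2 × 0.25 = 3.4575
  [13.25→17.25]: (13.58+7.55)/2 × 4 = 42.26
  Sum = 411.61 mg/L·hr

AUC = 412 mg/L·hr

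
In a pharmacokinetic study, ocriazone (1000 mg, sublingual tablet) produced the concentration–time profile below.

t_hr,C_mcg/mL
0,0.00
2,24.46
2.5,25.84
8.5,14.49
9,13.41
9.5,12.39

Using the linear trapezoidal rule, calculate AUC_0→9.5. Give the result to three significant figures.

Trapezoidal AUC_0→9.5:
  [0→2]: (0.00+24.46)/2 × 2 = 24.46
  [2→2.5]: (24.46+25.84)/2 × 0.5 = 12.575
  [2.5→8.5]: (25.84+14.49)/2 × 6 = 120.99
  [8.5→9]: (14.49+13.41)/2 × 0.5 = 6.975
  [9→9.5]: (13.41+12.39)/2 × 0.5 = 6.45
  Sum = 171.45 mcg/mL·hr

AUC = 171 mcg/mL·hr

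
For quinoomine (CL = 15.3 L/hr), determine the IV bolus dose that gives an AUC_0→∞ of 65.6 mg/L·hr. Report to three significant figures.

Dose_iv = CL × AUC_0→∞
     = 15.3 × 65.6 = 1003.68 mg

Dose = 1000 mg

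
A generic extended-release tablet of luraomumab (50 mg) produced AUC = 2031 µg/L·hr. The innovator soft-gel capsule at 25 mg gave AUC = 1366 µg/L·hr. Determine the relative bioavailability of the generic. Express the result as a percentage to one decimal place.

F_rel = (AUC_test/D_test) / (AUC_ref/D_ref)
      = (2031/50) / (1366/25)
      = 40.62 / 54.64 = 0.7434 = 74.34%

F_rel = 74.3%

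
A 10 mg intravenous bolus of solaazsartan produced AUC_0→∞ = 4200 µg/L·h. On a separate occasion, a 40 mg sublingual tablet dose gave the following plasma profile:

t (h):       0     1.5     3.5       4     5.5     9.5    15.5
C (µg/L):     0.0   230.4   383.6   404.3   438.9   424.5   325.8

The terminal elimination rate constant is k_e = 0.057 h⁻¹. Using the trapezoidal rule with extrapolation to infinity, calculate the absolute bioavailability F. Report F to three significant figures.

Trapezoidal AUC_0→15.5 (sublingual tablet):
  [0→1.5]: (0.0+230.4)/2 × 1.5 = 172.8
  [1.5→3.5]: (230.4+383.6)/2 × 2 = 614.0
  [3.5→4]: (383.6+404.3)/2 × 0.5 = 196.975
  [4→5.5]: (404.3+438.9)/2 × 1.5 = 632.4
  [5.5→9.5]: (438.9+424.5)/2 × 4 = 1726.8
  [9.5→15.5]: (424.5+325.8)/2 × 6 = 2250.9
  Sum = 5593.875 µg/L·h
Tail: C_last/k_e = 325.8/0.057 = 5715.789
AUC_0→∞ (sublingual tablet) = 5593.875 + 5715.789 = 11309.664 µg/L·h
F = (AUC_ev/D_ev)/(AUC_iv/D_iv) = (11309.664/40)/(4200/10) = 282.7416/420 = 0.6732

F = 0.673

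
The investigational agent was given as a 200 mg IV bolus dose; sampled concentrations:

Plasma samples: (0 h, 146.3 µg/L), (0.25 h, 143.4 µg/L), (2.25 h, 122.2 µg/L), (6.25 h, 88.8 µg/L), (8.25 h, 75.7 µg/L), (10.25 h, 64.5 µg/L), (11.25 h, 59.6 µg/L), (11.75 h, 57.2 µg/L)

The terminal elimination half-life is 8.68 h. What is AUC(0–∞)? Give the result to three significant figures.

AUC = 1840 µg/L·h

Trapezoidal AUC_0→11.75:
  [0→0.25]: (146.3+143.4)/2 × 0.25 = 36.2125
  [0.25→2.25]: (143.4+122.2)/2 × 2 = 265.6
  [2.25→6.25]: (122.2+88.8)/2 × 4 = 422.0
  [6.25→8.25]: (88.8+75.7)/2 × 2 = 164.5
  [8.25→10.25]: (75.7+64.5)/2 × 2 = 140.2
  [10.25→11.25]: (64.5+59.6)/2 × 1 = 62.05
  [11.25→11.75]: (59.6+57.2)/2 × 0.5 = 29.2
  Sum = 1119.7625 µg/L·h
k_e = ln2 / t½ = 0.693147 / 8.68 = 0.0799 h^-1
Extrapolated tail: C_last / k_e = 57.2 / 0.0799 = 715.895
AUC_0→∞ = 1119.7625 + 715.895 = 1835.6575 µg/L·h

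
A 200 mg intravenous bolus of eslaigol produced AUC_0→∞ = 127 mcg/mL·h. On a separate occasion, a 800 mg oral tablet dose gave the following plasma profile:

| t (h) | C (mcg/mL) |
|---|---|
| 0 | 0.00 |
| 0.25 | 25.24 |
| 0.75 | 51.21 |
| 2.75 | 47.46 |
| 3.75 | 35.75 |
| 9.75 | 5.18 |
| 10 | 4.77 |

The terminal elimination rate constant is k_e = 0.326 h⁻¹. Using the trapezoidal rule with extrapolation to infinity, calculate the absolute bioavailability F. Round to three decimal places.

Trapezoidal AUC_0→10 (oral tablet):
  [0→0.25]: (0.00+25.24)/2 × 0.25 = 3.155
  [0.25→0.75]: (25.24+51.21)/2 × 0.5 = 19.1125
  [0.75→2.75]: (51.21+47.46)/2 × 2 = 98.67
  [2.75→3.75]: (47.46+35.75)/2 × 1 = 41.605
  [3.75→9.75]: (35.75+5.18)/2 × 6 = 122.79
  [9.75→10]: (5.18+4.77)/2 × 0.25 = 1.24375
  Sum = 286.57625 mcg/mL·h
Tail: C_last/k_e = 4.77/0.326 = 14.632
AUC_0→∞ (oral tablet) = 286.57625 + 14.632 = 301.20825 mcg/mL·h
F = (AUC_ev/D_ev)/(AUC_iv/D_iv) = (301.20825/800)/(127/200) = 0.37651/0.635 = 0.5929

F = 0.593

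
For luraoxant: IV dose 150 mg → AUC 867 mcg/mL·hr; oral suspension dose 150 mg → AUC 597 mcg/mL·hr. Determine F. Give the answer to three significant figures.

F = 0.689

F = (AUC_ev / D_ev) / (AUC_iv / D_iv)
  = (597/150) / (867/150)
  = 3.98 / 5.78 = 0.6886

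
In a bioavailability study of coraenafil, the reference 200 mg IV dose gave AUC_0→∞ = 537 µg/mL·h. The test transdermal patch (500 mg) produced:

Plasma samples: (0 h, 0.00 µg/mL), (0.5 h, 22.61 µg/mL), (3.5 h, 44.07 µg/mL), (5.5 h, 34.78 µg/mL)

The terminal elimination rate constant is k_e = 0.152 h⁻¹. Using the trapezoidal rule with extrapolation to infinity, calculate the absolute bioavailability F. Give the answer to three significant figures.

Trapezoidal AUC_0→5.5 (transdermal patch):
  [0→0.5]: (0.00+22.61)/2 × 0.5 = 5.6525
  [0.5→3.5]: (22.61+44.07)/2 × 3 = 100.02
  [3.5→5.5]: (44.07+34.78)/2 × 2 = 78.85
  Sum = 184.5225 µg/mL·h
Tail: C_last/k_e = 34.78/0.152 = 228.816
AUC_0→∞ (transdermal patch) = 184.5225 + 228.816 = 413.3385 µg/mL·h
F = (AUC_ev/D_ev)/(AUC_iv/D_iv) = (413.3385/500)/(537/200) = 0.826677/2.685 = 0.3079

F = 0.308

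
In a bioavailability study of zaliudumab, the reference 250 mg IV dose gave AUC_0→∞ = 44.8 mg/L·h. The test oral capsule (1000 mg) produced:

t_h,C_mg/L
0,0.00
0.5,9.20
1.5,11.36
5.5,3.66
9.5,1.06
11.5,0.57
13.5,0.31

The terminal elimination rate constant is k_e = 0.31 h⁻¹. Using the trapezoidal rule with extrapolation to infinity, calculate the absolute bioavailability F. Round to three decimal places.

Trapezoidal AUC_0→13.5 (oral capsule):
  [0→0.5]: (0.00+9.20)/2 × 0.5 = 2.3
  [0.5→1.5]: (9.20+11.36)/2 × 1 = 10.28
  [1.5→5.5]: (11.36+3.66)/2 × 4 = 30.04
  [5.5→9.5]: (3.66+1.06)/2 × 4 = 9.44
  [9.5→11.5]: (1.06+0.57)/2 × 2 = 1.63
  [11.5→13.5]: (0.57+0.31)/2 × 2 = 0.88
  Sum = 54.57 mg/L·h
Tail: C_last/k_e = 0.31/0.31 = 1.000
AUC_0→∞ (oral capsule) = 54.57 + 1.000 = 55.57 mg/L·h
F = (AUC_ev/D_ev)/(AUC_iv/D_iv) = (55.57/1000)/(44.8/250) = 0.05557/0.1792 = 0.3101

F = 0.310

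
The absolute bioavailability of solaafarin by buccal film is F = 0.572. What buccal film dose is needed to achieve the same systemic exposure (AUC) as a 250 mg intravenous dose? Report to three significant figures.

D_buccal = 437 mg

For equal systemic exposure: F × D_ev = D_iv
D_ev = D_iv / F = 250 / 0.572 = 437.063 mg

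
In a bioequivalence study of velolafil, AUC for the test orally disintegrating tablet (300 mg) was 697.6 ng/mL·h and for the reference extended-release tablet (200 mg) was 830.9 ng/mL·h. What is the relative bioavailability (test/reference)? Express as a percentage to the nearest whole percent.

F_rel = (AUC_test/D_test) / (AUC_ref/D_ref)
      = (697.6/300) / (830.9/200)
      = 2.32533 / 4.1545 = 0.5597 = 55.97%

F_rel = 56%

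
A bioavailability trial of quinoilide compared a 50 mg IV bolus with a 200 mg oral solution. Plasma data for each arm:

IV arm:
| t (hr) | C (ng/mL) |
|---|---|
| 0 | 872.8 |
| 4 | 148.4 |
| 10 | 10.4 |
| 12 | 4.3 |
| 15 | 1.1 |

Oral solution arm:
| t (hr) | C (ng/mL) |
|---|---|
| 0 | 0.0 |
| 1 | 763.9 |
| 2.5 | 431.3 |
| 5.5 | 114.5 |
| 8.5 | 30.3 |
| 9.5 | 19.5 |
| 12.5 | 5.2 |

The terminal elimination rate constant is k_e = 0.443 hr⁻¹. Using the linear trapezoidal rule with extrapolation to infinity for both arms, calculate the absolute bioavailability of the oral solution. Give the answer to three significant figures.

Trapezoidal AUC_0→15 (IV):
  [0→4]: (872.8+148.4)/2 × 4 = 2042.4
  [4→10]: (148.4+10.4)/2 × 6 = 476.4
  [10→12]: (10.4+4.3)/2 × 2 = 14.7
  [12→15]: (4.3+1.1)/2 × 3 = 8.1
  Sum = 2541.6 ng/mL·hr
IV tail: 1.1/0.443 = 2.483; AUC_iv,0→∞ = 2541.6 + 2.483 = 2544.083 ng/mL·hr
Trapezoidal AUC_0→12.5 (oral solution):
  [0→1]: (0.0+763.9)/2 × 1 = 381.95
  [1→2.5]: (763.9+431.3)/2 × 1.5 = 896.4
  [2.5→5.5]: (431.3+114.5)/2 × 3 = 818.7
  [5.5→8.5]: (114.5+30.3)/2 × 3 = 217.2
  [8.5→9.5]: (30.3+19.5)/2 × 1 = 24.9
  [9.5→12.5]: (19.5+5.2)/2 × 3 = 37.05
  Sum = 2376.2 ng/mL·hr
oral solution tail: 5.2/0.443 = 11.738; AUC_ev,0→∞ = 2376.2 + 11.738 = 2387.938 ng/mL·hr
F = (AUC_ev/D_ev)/(AUC_iv/D_iv) = (2387.938/200)/(2544.083/50) = 11.93969/50.88166 = 0.2347

F = 0.235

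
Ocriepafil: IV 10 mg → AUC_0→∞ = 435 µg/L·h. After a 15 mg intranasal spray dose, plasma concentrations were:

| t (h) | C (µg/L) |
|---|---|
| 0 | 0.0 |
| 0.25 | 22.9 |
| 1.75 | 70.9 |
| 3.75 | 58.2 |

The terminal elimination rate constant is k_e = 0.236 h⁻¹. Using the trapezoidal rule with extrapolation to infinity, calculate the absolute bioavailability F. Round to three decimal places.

F = 0.688

Trapezoidal AUC_0→3.75 (intranasal spray):
  [0→0.25]: (0.0+22.9)/2 × 0.25 = 2.8625
  [0.25→1.75]: (22.9+70.9)/2 × 1.5 = 70.35
  [1.75→3.75]: (70.9+58.2)/2 × 2 = 129.1
  Sum = 202.3125 µg/L·h
Tail: C_last/k_e = 58.2/0.236 = 246.610
AUC_0→∞ (intranasal spray) = 202.3125 + 246.610 = 448.9225 µg/L·h
F = (AUC_ev/D_ev)/(AUC_iv/D_iv) = (448.9225/15)/(435/10) = 29.9282/43.5 = 0.6880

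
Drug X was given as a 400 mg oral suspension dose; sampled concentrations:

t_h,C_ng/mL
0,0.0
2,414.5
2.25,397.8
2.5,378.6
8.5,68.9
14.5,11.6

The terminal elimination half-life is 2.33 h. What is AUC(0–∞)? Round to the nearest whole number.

AUC = 2236 ng/mL·h

Trapezoidal AUC_0→14.5:
  [0→2]: (0.0+414.5)/2 × 2 = 414.5
  [2→2.25]: (414.5+397.8)/2 × 0.25 = 101.5375
  [2.25→2.5]: (397.8+378.6)/2 × 0.25 = 97.05
  [2.5→8.5]: (378.6+68.9)/2 × 6 = 1342.5
  [8.5→14.5]: (68.9+11.6)/2 × 6 = 241.5
  Sum = 2197.0875 ng/mL·h
k_e = ln2 / t½ = 0.693147 / 2.33 = 0.2975 h^-1
Extrapolated tail: C_last / k_e = 11.6 / 0.2975 = 38.992
AUC_0→∞ = 2197.0875 + 38.992 = 2236.0795 ng/mL·h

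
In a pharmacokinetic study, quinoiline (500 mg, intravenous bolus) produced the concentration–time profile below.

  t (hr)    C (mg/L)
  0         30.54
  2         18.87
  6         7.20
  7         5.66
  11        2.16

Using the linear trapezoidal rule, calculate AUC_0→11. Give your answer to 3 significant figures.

AUC = 124 mg/L·hr

Trapezoidal AUC_0→11:
  [0→2]: (30.54+18.87)/2 × 2 = 49.41
  [2→6]: (18.87+7.20)/2 × 4 = 52.14
  [6→7]: (7.20+5.66)/2 × 1 = 6.43
  [7→11]: (5.66+2.16)/2 × 4 = 15.64
  Sum = 123.62 mg/L·hr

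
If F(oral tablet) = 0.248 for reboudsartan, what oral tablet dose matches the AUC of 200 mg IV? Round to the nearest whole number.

D_oral = 806 mg

For equal systemic exposure: F × D_ev = D_iv
D_ev = D_iv / F = 200 / 0.248 = 806.452 mg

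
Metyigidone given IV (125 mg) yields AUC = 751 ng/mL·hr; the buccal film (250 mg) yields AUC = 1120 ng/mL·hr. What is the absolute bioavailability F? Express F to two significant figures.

F = 0.75

F = (AUC_ev / D_ev) / (AUC_iv / D_iv)
  = (1120/250) / (751/125)
  = 4.48 / 6.008 = 0.7457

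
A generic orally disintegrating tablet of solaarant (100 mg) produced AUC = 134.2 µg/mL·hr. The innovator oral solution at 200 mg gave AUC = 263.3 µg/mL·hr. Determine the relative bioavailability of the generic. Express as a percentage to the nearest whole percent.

F_rel = (AUC_test/D_test) / (AUC_ref/D_ref)
      = (134.2/100) / (263.3/200)
      = 1.342 / 1.3165 = 1.0194 = 101.94%

F_rel = 102%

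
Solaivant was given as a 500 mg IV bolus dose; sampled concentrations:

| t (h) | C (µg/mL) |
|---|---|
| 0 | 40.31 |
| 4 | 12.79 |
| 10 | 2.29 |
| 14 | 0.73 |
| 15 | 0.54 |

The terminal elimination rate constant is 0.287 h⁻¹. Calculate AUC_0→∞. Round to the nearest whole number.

AUC = 160 µg/mL·h

Trapezoidal AUC_0→15:
  [0→4]: (40.31+12.79)/2 × 4 = 106.2
  [4→10]: (12.79+2.29)/2 × 6 = 45.24
  [10→14]: (2.29+0.73)/2 × 4 = 6.04
  [14→15]: (0.73+0.54)/2 × 1 = 0.635
  Sum = 158.115 µg/mL·h
Extrapolated tail: C_last / k_e = 0.54 / 0.287 = 1.882
AUC_0→∞ = 158.115 + 1.882 = 159.997 µg/mL·h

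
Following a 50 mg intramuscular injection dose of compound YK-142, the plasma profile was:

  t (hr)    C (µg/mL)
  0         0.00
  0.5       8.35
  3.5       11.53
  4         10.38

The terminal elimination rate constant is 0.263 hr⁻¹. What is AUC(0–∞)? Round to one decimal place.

AUC = 76.9 µg/mL·hr

Trapezoidal AUC_0→4:
  [0→0.5]: (0.00+8.35)/2 × 0.5 = 2.0875
  [0.5→3.5]: (8.35+11.53)/2 × 3 = 29.82
  [3.5→4]: (11.53+10.38)/2 × 0.5 = 5.4775
  Sum = 37.385 µg/mL·hr
Extrapolated tail: C_last / k_e = 10.38 / 0.263 = 39.468
AUC_0→∞ = 37.385 + 39.468 = 76.853 µg/mL·hr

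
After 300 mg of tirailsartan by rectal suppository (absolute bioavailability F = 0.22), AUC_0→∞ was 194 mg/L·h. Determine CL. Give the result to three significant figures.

CL = F × Dose / AUC_0→∞
   = 0.22 × 300 / 194 = 0.340206 L/h

CL = 0.340 L/h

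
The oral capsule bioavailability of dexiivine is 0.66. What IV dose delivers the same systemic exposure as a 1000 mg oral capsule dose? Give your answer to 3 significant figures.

D_iv = 660 mg

Systemic exposure from an extravascular dose = F × D_ev, so the equivalent IV dose is F × D_ev.
D_iv = F × D_ev = 0.66 × 1000 = 660 mg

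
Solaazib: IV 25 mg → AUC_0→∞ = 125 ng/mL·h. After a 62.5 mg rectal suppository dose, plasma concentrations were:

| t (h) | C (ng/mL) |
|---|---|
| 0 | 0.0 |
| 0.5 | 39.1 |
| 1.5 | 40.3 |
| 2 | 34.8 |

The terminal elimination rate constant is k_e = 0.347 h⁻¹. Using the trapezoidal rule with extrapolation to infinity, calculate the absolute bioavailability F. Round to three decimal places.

F = 0.539

Trapezoidal AUC_0→2 (rectal suppository):
  [0→0.5]: (0.0+39.1)/2 × 0.5 = 9.775
  [0.5→1.5]: (39.1+40.3)/2 × 1 = 39.7
  [1.5→2]: (40.3+34.8)/2 × 0.5 = 18.775
  Sum = 68.25 ng/mL·h
Tail: C_last/k_e = 34.8/0.347 = 100.288
AUC_0→∞ (rectal suppository) = 68.25 + 100.288 = 168.538 ng/mL·h
F = (AUC_ev/D_ev)/(AUC_iv/D_iv) = (168.538/62.5)/(125/25) = 2.696608/5 = 0.5393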